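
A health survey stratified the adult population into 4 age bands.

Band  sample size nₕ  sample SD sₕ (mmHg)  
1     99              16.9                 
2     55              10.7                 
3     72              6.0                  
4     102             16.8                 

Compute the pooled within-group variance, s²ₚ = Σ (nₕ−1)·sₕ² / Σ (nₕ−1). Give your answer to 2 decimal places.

201.34

Degrees of freedom: 98 + 54 + 71 + 101 = 324.
Σ(nₕ−1)sₕ² = 98·285.61 + 54·114.49 + 71·36 + 101·282.24 = 65234.48.
s²ₚ = 65234.48 / 324 = 201.3410... → 201.34.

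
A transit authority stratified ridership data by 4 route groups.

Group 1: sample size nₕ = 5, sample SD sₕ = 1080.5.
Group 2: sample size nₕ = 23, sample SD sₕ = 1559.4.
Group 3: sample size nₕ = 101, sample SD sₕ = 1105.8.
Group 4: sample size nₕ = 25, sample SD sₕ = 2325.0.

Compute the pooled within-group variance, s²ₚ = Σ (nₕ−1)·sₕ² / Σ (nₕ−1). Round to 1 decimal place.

1: (5−1)·1080.5² = 4·1167480.25 = 4669921
2: (23−1)·1559.4² = 22·2431728.36 = 53498023.92
3: (101−1)·1105.8² = 100·1222793.64 = 122279364
4: (25−1)·2325.0² = 24·5405625 = 129735000
Numerator = 310182308.92; denominator = Σ(nₕ−1) = 150.
s²ₚ = 310182308.92/150 = 2067882.059... → 2067882.1.

2067882.1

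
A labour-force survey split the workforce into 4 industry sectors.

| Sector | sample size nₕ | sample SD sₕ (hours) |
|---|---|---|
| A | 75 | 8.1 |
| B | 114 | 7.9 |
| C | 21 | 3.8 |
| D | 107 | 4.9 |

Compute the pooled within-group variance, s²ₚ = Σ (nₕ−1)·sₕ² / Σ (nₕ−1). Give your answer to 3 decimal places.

47.097

Degrees of freedom: 74 + 113 + 20 + 106 = 313.
Σ(nₕ−1)sₕ² = 74·65.61 + 113·62.41 + 20·14.44 + 106·24.01 = 14741.33.
s²ₚ = 14741.33 / 313 = 47.09690... → 47.097.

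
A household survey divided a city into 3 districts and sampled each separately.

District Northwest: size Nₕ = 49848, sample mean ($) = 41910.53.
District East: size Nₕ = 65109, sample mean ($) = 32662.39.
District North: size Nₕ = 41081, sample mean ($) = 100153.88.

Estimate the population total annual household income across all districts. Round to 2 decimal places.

Population total = Σ Nₕ·x̄ₕ (each stratum's size times its mean).
49848·41910.53 + 65109·32662.39 + 41081·100153.88 = 2089156099.44 + 2126615550.51 + 4114421544.28 = 8330193194.23.

8330193194.23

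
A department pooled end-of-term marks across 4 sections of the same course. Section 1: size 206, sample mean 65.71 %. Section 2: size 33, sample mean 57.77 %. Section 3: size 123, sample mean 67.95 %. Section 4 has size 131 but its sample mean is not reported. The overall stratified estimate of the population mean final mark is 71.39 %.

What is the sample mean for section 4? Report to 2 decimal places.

N = 206 + 33 + 123 + 131 = 493.
Overall total = μ·N = 71.39·493 = 35195.27.
Subtract the known strata: 206·65.71 + 33·57.77 + 123·67.95 = 23800.52.
Remaining total for section 4: 35195.27 − 23800.52 = 11394.75.
Divide by its size: 11394.75 / 131 = 86.9828... → 86.98.

86.98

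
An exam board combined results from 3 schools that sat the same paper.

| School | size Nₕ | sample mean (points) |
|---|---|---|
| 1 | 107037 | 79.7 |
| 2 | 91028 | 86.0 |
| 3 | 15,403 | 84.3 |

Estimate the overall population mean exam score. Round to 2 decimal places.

x̄_st = (Σ Nₕx̄ₕ) / (Σ Nₕ) = (107037·79.7 + 91028·86.0 + 15403·84.3) / 213468
= 17657729.8 / 213468 = 82.7184... → 82.72.

82.72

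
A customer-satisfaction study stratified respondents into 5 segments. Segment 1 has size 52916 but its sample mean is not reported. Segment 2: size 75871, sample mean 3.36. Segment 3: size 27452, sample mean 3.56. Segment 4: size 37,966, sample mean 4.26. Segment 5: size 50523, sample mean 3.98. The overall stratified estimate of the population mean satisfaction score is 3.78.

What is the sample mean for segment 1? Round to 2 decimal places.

3.96

Σ Nₕx̄ₕ = N·μ, so 52916·x̄_1 = 244728·3.78 − (75871·3.36 + 27452·3.56 + 37966·4.26 + 50523·3.98).
= 925071.84 − 715472.38 = 209599.46.
x̄_1 = 209599.46 / 52916 = 3.9610... → 3.96.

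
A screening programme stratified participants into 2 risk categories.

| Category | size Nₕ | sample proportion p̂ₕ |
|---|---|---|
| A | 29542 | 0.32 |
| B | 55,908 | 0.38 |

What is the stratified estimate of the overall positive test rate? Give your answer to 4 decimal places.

0.3593

N = 29542 + 55908 = 85450.
Overall proportion = Σ (Nₕ/N)·p̂ₕ.
Σ Nₕp̂ₕ = 9453.44 + 21245.04 = 30698.48.
30698.48 / 85450 = 0.359257... → 0.3593.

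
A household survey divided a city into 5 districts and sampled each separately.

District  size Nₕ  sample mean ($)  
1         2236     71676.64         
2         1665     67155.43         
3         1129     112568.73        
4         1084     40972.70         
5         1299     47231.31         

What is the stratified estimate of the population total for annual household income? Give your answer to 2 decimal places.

1: 2236·71676.64 = 160268967.04
2: 1665·67155.43 = 111813790.95
3: 1129·112568.73 = 127090096.17
4: 1084·40972.70 = 44414406.8
5: 1299·47231.31 = 61353471.69
τ̂ = Σ Nₕx̄ₕ = 504940732.65.

504940732.65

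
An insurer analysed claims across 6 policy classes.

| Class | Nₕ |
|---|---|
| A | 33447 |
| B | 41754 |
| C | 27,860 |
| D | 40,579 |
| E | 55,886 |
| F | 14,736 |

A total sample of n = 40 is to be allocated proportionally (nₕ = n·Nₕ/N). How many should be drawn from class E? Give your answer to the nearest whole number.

10

N = 33447 + 41754 + 27860 + 40579 + 55886 + 14736 = 214262.
n_E = 40·55886/214262 = 10.433... → 10.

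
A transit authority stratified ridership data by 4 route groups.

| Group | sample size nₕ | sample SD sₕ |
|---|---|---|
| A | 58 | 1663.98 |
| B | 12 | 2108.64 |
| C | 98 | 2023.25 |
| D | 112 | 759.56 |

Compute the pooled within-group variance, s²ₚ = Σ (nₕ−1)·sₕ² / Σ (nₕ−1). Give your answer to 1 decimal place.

2419732.2

Degrees of freedom: 57 + 11 + 97 + 111 = 276.
Σ(nₕ−1)sₕ² = 57·2768829.4404 + 11·4446362.6496 + 97·4093540.5625 + 111·576931.3936 = 667846086.5005.
s²ₚ = 667846086.5005 / 276 = 2419732.197... → 2419732.2.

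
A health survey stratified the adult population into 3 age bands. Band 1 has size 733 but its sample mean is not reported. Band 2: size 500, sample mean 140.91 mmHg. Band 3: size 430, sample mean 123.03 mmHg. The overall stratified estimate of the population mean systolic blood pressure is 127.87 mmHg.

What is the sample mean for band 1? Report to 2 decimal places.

Σ Nₕx̄ₕ = N·μ, so 733·x̄_1 = 1663·127.87 − (500·140.91 + 430·123.03).
= 212647.81 − 123357.9 = 89289.91.
x̄_1 = 89289.91 / 733 = 121.8143... → 121.81.

121.81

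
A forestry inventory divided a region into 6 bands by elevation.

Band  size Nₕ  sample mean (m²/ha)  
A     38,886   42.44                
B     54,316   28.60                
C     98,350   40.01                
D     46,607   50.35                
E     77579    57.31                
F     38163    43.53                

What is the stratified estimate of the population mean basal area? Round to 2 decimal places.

N = 353901; weights Wₕ = Nₕ/N = (0.1099, 0.1535, 0.2779, 0.1317, 0.2192, 0.1078).
x̄_st = Σ Wₕ·x̄ₕ = 0.1099·42.44 + 0.1535·28.60 + 0.2779·40.01 + 0.1317·50.35 + 0.2192·57.31 + 0.1078·43.53 ≈ 44.0595...
→ 44.06.

44.06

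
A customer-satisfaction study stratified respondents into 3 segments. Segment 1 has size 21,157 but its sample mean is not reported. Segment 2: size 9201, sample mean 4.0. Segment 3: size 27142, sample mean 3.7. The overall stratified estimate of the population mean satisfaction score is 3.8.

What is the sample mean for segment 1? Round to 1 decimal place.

N = 21157 + 9201 + 27142 = 57500.
Overall total = μ·N = 3.8·57500 = 218500.
Subtract the known strata: 9201·4.0 + 27142·3.7 = 137229.4.
Remaining total for segment 1: 218500 − 137229.4 = 81270.6.
Divide by its size: 81270.6 / 21157 = 3.841... → 3.8.

3.8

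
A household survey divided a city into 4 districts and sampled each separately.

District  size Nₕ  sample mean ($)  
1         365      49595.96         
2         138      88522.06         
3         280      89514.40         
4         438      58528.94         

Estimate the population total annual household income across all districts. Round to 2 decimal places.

81018277.40

Population total = Σ Nₕ·x̄ₕ (each stratum's size times its mean).
365·49595.96 + 138·88522.06 + 280·89514.40 + 438·58528.94 = 18102525.4 + 12216044.28 + 25064032 + 25635675.72 = 81018277.40.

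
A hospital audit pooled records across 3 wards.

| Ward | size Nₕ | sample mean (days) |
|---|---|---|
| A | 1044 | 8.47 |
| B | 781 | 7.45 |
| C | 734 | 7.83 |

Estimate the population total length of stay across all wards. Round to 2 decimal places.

20408.35

A: 1044·8.47 = 8842.68
B: 781·7.45 = 5818.45
C: 734·7.83 = 5747.22
τ̂ = Σ Nₕx̄ₕ = 20408.35.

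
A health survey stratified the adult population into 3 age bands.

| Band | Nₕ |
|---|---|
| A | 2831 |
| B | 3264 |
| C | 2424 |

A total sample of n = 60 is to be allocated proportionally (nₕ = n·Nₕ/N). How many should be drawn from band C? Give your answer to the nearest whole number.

17

Share of band C = 2424/8519 = 0.28454.
Allocate 60 × 0.28454 = 17.072... → 17.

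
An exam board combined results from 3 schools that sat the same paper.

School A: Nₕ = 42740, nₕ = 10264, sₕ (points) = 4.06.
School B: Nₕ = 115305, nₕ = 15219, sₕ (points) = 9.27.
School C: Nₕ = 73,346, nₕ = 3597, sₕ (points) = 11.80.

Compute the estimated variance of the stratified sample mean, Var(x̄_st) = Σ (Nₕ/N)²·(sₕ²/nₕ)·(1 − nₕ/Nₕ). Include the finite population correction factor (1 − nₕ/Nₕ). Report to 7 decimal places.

0.0049573

N = 231391. Term for each stratum: Wₕ²sₕ²/nₕ·(1−nₕ/Nₕ).
Var(x̄_st) = 0.0000416332 + 0.0012170317 + 0.0036986656 = 0.0049573305 → 0.0049573.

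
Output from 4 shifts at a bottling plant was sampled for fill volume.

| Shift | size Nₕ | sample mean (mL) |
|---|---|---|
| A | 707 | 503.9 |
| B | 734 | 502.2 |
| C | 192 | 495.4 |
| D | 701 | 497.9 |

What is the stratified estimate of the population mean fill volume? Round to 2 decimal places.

N = 707 + 734 + 192 + 701 = 2334.
Overall mean = Σ (Nₕ/N)·x̄ₕ — weight by population share, not a simple average.
Σ Nₕx̄ₕ = 707·503.9 + 734·502.2 + 192·495.4 + 701·497.9 = 356257.3 + 368614.8 + 95116.8 + 349027.9 = 1169016.8.
Divide by N: 1169016.8 / 2334 = 500.8641... → 500.86.

500.86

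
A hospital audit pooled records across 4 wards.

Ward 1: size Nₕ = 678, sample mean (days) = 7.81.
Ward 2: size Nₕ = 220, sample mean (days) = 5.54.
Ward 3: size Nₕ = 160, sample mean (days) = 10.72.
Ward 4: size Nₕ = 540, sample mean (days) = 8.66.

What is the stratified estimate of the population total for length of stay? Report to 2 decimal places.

Estimate total by summing Nₕ·x̄ₕ over strata.
678·7.81 + 220·5.54 + 160·10.72 + 540·8.66 = 5295.18 + 1218.8 + 1715.2 + 4676.4 = 12905.58.

12905.58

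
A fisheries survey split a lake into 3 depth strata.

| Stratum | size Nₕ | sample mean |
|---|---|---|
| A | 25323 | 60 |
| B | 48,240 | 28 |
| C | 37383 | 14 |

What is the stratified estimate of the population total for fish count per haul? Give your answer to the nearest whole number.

Population total = Σ Nₕ·x̄ₕ (each stratum's size times its mean).
25323·60 + 48240·28 + 37383·14 = 1519380 + 1350720 + 523362 = 3393462.

3393462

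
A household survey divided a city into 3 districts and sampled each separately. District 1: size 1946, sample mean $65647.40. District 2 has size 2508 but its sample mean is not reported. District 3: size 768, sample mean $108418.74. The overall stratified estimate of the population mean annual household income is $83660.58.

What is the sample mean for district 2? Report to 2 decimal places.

90055.87

N = 1946 + 2508 + 768 = 5222.
Overall total = μ·N = 83660.58·5222 = 436875548.76.
Subtract the known strata: 1946·65647.40 + 768·108418.74 = 211015432.72.
Remaining total for district 2: 436875548.76 − 211015432.72 = 225860116.04.
Divide by its size: 225860116.04 / 2508 = 90055.8676... → 90055.87.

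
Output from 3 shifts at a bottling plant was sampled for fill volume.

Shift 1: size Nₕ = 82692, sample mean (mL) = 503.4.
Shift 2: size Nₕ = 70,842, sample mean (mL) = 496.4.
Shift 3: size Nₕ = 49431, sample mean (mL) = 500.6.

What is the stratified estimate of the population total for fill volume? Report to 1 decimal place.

1: 82692·503.4 = 41627152.8
2: 70842·496.4 = 35165968.8
3: 49431·500.6 = 24745158.6
τ̂ = Σ Nₕx̄ₕ = 101538280.2.

101538280.2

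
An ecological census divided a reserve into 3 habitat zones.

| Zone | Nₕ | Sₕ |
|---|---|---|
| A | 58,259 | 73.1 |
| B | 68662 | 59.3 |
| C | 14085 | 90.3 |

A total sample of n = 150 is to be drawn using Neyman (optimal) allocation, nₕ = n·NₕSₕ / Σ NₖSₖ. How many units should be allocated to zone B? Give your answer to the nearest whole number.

Σ NₕSₕ = 58259·73.1 + 68662·59.3 + 14085·90.3 = 9602265.
Share for B: 4071656.6/9602265 = 0.42403.
n_B = 150 × 0.42403 = 63.605... → 64.

64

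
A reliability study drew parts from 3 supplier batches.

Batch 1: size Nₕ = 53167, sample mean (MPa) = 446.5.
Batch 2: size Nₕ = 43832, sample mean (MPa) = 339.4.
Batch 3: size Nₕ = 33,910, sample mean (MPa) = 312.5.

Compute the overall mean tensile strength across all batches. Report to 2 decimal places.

375.93

N = 53167 + 43832 + 33910 = 130909.
The stratified mean weights each stratum mean by its population share Nₕ/N.
Σ Nₕx̄ₕ = 53167·446.5 + 43832·339.4 + 33910·312.5 = 23739065.5 + 14876580.8 + 10596875 = 49212521.3.
Divide by N: 49212521.3 / 130909 = 375.9292... → 375.93.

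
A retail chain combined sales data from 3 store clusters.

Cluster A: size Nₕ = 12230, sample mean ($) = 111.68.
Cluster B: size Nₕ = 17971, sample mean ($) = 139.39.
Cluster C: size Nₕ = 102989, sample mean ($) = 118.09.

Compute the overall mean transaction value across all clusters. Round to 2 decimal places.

120.38

x̄_st = (Σ Nₕx̄ₕ) / (Σ Nₕ) = (12230·111.68 + 17971·139.39 + 102989·118.09) / 133190
= 16032795.1 / 133190 = 120.3754... → 120.38.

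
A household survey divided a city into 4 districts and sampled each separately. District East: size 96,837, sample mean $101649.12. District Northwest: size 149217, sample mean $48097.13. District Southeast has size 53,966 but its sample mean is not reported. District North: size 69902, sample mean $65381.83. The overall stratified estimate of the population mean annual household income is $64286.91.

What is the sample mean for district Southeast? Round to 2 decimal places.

Σ Nₕx̄ₕ = N·μ, so 53966·x̄_Southeast = 369922·64286.91 − (96837·101649.12 + 149217·48097.13 + 69902·65381.83).
= 23781142321.02 − 21590625961.31 = 2190516359.71.
x̄_Southeast = 2190516359.71 / 53966 = 40590.6749... → 40590.67.

40590.67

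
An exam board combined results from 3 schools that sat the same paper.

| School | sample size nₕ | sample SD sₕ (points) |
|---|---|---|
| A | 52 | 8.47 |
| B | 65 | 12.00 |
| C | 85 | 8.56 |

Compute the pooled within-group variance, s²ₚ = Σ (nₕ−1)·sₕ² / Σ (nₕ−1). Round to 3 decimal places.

95.627

A: (52−1)·8.47² = 51·71.7409 = 3658.7859
B: (65−1)·12.00² = 64·144 = 9216
C: (85−1)·8.56² = 84·73.2736 = 6154.9824
Numerator = 19029.7683; denominator = Σ(nₕ−1) = 199.
s²ₚ = 19029.7683/199 = 95.62698... → 95.627.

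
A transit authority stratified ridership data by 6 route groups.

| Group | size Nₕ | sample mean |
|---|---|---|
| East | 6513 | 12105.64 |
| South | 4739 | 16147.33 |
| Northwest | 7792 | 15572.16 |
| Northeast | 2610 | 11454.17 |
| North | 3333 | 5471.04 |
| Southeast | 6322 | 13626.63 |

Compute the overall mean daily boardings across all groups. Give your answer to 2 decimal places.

13126.65

N = 31309; weights Wₕ = Nₕ/N = (0.2080, 0.1514, 0.2489, 0.0834, 0.1065, 0.2019).
x̄_st = Σ Wₕ·x̄ₕ = 0.2080·12105.64 + 0.1514·16147.33 + 0.2489·15572.16 + 0.0834·11454.17 + 0.1065·5471.04 + 0.2019·13626.63 ≈ 13126.6542...
→ 13126.65.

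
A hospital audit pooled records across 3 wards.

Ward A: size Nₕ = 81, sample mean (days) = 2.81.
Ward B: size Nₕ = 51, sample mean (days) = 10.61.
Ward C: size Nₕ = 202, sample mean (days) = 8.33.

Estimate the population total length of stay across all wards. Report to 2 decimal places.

A: 81·2.81 = 227.61
B: 51·10.61 = 541.11
C: 202·8.33 = 1682.66
τ̂ = Σ Nₕx̄ₕ = 2451.38.

2451.38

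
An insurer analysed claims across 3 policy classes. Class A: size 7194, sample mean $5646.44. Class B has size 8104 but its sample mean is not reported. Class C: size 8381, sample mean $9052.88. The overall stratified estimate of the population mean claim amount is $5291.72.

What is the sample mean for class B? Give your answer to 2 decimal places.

1087.11

N = 7194 + 8104 + 8381 = 23679.
Overall total = μ·N = 5291.72·23679 = 125302637.88.
Subtract the known strata: 7194·5646.44 + 8381·9052.88 = 116492676.64.
Remaining total for class B: 125302637.88 − 116492676.64 = 8809961.24.
Divide by its size: 8809961.24 / 8104 = 1087.1127... → 1087.11.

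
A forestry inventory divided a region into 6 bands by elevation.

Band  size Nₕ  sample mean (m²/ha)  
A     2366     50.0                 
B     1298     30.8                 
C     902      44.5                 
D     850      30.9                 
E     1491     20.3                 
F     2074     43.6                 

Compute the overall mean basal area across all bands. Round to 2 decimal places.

N = 8981; weights Wₕ = Nₕ/N = (0.2634, 0.1445, 0.1004, 0.0946, 0.1660, 0.2309).
x̄_st = Σ Wₕ·x̄ₕ = 0.2634·50.0 + 0.1445·30.8 + 0.1004·44.5 + 0.0946·30.9 + 0.1660·20.3 + 0.2309·43.6 ≈ 38.4563...
→ 38.46.

38.46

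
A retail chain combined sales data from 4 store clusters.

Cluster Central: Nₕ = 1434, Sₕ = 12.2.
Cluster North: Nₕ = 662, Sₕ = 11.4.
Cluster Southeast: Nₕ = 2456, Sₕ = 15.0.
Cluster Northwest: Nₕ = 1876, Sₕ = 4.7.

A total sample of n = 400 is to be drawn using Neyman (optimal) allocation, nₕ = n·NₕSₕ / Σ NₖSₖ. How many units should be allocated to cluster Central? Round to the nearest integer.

99

Central: NₕSₕ = 1434·12.2 = 17494.8
North: NₕSₕ = 662·11.4 = 7546.8
Southeast: NₕSₕ = 2456·15.0 = 36840
Northwest: NₕSₕ = 1876·4.7 = 8817.2
Σ NₕSₕ = 70698.8.
n_Central = 400·17494.8/70698.8 = 98.982... → 99.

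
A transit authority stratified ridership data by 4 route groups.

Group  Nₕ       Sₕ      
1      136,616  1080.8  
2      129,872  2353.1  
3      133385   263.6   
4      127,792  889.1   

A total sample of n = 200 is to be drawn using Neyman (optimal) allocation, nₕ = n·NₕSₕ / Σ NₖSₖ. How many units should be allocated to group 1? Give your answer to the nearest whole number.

1: NₕSₕ = 136616·1080.8 = 147654572.8
2: NₕSₕ = 129872·2353.1 = 305601803.2
3: NₕSₕ = 133385·263.6 = 35160286
4: NₕSₕ = 127792·889.1 = 113619867.2
Σ NₕSₕ = 602036529.2.
n_1 = 200·147654572.8/602036529.2 = 49.052... → 49.

49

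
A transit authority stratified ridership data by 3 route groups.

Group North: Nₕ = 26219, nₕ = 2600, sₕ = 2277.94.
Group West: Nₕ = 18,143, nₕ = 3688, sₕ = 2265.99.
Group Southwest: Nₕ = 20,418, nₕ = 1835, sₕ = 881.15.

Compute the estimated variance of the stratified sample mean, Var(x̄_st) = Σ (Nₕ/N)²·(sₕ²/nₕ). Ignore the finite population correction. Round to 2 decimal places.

N = 64780. Term for each stratum: Wₕ²sₕ²/nₕ.
Var(x̄_st) = 326.93512 + 109.20974 + 42.03472 = 478.17958 → 478.18.

478.18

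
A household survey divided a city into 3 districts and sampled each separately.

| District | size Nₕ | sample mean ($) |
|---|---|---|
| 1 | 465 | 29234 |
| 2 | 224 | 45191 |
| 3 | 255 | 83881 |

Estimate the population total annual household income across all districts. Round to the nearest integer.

1: 465·29234 = 13593810
2: 224·45191 = 10122784
3: 255·83881 = 21389655
τ̂ = Σ Nₕx̄ₕ = 45106249.

45106249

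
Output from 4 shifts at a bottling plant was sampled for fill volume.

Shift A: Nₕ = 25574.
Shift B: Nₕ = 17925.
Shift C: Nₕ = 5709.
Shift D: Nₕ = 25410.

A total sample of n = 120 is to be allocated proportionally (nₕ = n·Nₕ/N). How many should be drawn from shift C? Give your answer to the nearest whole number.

9

N = 25574 + 17925 + 5709 + 25410 = 74618.
n_C = 120·5709/74618 = 9.181... → 9.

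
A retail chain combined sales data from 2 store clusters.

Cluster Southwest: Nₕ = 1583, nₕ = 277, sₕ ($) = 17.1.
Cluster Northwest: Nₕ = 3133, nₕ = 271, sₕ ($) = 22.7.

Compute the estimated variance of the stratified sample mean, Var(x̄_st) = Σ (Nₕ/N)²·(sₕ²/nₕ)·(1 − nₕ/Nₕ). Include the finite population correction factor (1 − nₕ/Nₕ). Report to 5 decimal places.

N = 4716. Term for each stratum: Wₕ²sₕ²/nₕ·(1−nₕ/Nₕ).
Var(x̄_st) = 0.09812710 + 0.76659301 = 0.86472011 → 0.86472.

0.86472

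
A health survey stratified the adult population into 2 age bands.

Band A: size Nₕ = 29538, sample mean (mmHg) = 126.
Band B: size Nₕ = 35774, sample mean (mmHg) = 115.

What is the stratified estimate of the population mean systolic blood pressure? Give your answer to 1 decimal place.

120.0

N = 29538 + 35774 = 65312.
Weight each subgroup mean by Nₕ/N and sum.
Σ Nₕx̄ₕ = 29538·126 + 35774·115 = 3721788 + 4114010 = 7835798.
Divide by N: 7835798 / 65312 = 119.975... → 120.0.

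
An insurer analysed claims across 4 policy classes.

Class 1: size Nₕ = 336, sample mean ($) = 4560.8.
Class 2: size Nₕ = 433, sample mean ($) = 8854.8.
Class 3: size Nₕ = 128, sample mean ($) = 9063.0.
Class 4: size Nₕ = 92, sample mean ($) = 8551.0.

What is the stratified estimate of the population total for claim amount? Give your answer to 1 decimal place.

7313313.2

Estimate total by summing Nₕ·x̄ₕ over strata.
336·4560.8 + 433·8854.8 + 128·9063.0 + 92·8551.0 = 1532428.8 + 3834128.4 + 1160064 + 786692 = 7313313.2.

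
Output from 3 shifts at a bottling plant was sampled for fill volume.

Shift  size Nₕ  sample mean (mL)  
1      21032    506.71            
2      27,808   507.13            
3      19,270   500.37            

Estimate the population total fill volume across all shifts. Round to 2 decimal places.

Estimate total by summing Nₕ·x̄ₕ over strata.
21032·506.71 + 27808·507.13 + 19270·500.37 = 10657124.72 + 14102271.04 + 9642129.9 = 34401525.66.

34401525.66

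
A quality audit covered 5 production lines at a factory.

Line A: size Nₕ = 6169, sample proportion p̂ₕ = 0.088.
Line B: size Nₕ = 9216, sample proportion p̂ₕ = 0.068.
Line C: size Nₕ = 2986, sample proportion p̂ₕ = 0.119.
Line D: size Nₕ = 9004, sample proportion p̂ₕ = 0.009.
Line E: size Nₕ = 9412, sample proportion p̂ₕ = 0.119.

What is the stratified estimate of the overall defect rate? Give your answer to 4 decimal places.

0.0741

Wₕ = Nₕ/N with N = 36787: 0.1677, 0.2505, 0.0812, 0.2448, 0.2559.
p̂_st = 0.1677·0.088 + 0.2505·0.068 + 0.0812·0.119 + 0.2448·0.009 + 0.2559·0.119 ≈ 0.074101... → 0.0741.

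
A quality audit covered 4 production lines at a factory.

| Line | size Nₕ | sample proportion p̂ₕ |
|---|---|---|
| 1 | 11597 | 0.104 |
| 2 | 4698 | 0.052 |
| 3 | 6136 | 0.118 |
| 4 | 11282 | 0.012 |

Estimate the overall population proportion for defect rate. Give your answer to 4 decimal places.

0.0685

Wₕ = Nₕ/N with N = 33713: 0.3440, 0.1394, 0.1820, 0.3346.
p̂_st = 0.3440·0.104 + 0.1394·0.052 + 0.1820·0.118 + 0.3346·0.012 ≈ 0.068514... → 0.0685.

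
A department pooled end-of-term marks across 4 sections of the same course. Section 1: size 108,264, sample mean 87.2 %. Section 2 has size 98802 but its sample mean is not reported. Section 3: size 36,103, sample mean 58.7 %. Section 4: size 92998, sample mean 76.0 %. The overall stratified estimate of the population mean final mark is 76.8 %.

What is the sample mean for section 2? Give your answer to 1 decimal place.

Σ Nₕx̄ₕ = N·μ, so 98802·x̄_2 = 336167·76.8 − (108264·87.2 + 36103·58.7 + 92998·76.0).
= 25817625.6 − 18627714.9 = 7189910.7.
x̄_2 = 7189910.7 / 98802 = 72.771... → 72.8.

72.8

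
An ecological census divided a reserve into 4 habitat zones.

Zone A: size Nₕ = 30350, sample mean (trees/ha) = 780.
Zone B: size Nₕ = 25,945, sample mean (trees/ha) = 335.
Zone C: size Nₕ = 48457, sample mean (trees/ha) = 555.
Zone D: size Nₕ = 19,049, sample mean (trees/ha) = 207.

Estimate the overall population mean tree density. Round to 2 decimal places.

510.51

N = 30350 + 25945 + 48457 + 19049 = 123801.
The stratified mean weights each stratum mean by its population share Nₕ/N.
Σ Nₕx̄ₕ = 30350·780 + 25945·335 + 48457·555 + 19049·207 = 23673000 + 8691575 + 26893635 + 3943143 = 63201353.
Divide by N: 63201353 / 123801 = 510.5076... → 510.51.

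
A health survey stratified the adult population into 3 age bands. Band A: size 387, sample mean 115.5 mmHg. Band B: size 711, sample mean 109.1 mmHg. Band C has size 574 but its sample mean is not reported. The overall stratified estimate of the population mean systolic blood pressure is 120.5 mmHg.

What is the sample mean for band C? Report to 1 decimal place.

N = 387 + 711 + 574 = 1672.
Overall total = μ·N = 120.5·1672 = 201476.
Subtract the known strata: 387·115.5 + 711·109.1 = 122268.6.
Remaining total for band C: 201476 − 122268.6 = 79207.4.
Divide by its size: 79207.4 / 574 = 137.992... → 138.0.

138.0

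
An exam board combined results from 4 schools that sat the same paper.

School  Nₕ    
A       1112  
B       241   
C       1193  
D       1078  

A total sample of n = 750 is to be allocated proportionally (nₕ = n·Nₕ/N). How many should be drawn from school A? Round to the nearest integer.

N = 1112 + 241 + 1193 + 1078 = 3624.
n_A = 750·1112/3624 = 230.132... → 230.

230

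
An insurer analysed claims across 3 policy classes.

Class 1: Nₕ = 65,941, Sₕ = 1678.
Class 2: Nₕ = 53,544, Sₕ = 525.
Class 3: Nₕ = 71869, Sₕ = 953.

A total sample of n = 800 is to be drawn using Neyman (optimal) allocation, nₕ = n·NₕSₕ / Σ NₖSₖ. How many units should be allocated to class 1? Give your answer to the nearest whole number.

427

Σ NₕSₕ = 65941·1678 + 53544·525 + 71869·953 = 207250755.
Share for 1: 110648998/207250755 = 0.53389.
n_1 = 800 × 0.53389 = 427.112... → 427.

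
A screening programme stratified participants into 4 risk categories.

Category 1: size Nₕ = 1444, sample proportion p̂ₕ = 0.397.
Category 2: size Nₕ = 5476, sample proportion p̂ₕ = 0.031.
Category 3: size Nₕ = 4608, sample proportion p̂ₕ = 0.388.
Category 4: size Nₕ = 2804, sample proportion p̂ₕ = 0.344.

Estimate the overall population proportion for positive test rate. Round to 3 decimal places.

0.244

Wₕ = Nₕ/N with N = 14332: 0.1008, 0.3821, 0.3215, 0.1956.
p̂_st = 0.1008·0.397 + 0.3821·0.031 + 0.3215·0.388 + 0.1956·0.344 ≈ 0.24390... → 0.244.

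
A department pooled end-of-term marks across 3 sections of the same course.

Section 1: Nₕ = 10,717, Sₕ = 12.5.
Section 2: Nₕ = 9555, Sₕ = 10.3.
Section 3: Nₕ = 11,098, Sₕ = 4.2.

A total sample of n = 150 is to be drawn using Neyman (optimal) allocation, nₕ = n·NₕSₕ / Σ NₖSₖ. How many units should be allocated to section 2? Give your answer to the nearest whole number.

53

Σ NₕSₕ = 10717·12.5 + 9555·10.3 + 11098·4.2 = 278990.6.
Share for 2: 98416.5/278990.6 = 0.35276.
n_2 = 150 × 0.35276 = 52.914... → 53.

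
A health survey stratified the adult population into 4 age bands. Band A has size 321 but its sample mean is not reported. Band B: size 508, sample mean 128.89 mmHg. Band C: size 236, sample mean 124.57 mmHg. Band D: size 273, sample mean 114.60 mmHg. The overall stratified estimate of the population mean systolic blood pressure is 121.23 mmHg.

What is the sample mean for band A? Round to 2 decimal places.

112.29

N = 321 + 508 + 236 + 273 = 1338.
Overall total = μ·N = 121.23·1338 = 162205.74.
Subtract the known strata: 508·128.89 + 236·124.57 + 273·114.60 = 126160.44.
Remaining total for band A: 162205.74 − 126160.44 = 36045.3.
Divide by its size: 36045.3 / 321 = 112.2907... → 112.29.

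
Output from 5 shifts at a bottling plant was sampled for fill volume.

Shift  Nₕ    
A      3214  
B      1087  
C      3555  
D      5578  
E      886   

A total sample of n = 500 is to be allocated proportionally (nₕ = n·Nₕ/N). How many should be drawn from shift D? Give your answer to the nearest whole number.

N = 3214 + 1087 + 3555 + 5578 + 886 = 14320.
n_D = 500·5578/14320 = 194.763... → 195.

195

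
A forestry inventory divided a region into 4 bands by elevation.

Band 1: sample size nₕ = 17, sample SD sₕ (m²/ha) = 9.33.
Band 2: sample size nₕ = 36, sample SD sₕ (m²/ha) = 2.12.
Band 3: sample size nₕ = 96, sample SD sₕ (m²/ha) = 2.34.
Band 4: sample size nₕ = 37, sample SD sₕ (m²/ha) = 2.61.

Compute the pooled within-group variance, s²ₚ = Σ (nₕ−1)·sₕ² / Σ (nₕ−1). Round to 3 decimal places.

12.723

Degrees of freedom: 16 + 35 + 95 + 36 = 182.
Σ(nₕ−1)sₕ² = 16·87.0489 + 35·4.4944 + 95·5.4756 + 36·6.8121 = 2315.504.
s²ₚ = 2315.504 / 182 = 12.72255... → 12.723.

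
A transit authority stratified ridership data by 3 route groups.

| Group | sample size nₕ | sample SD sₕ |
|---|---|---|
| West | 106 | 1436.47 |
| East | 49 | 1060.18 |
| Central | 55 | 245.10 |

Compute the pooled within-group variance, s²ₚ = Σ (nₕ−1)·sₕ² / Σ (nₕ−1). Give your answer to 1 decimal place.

West: (106−1)·1436.47² = 105·2063446.0609 = 216661836.3945
East: (49−1)·1060.18² = 48·1123981.6324 = 53951118.3552
Central: (55−1)·245.10² = 54·60074.01 = 3243996.54
Numerator = 273856951.2897; denominator = Σ(nₕ−1) = 207.
s²ₚ = 273856951.2897/207 = 1322980.441... → 1322980.4.

1322980.4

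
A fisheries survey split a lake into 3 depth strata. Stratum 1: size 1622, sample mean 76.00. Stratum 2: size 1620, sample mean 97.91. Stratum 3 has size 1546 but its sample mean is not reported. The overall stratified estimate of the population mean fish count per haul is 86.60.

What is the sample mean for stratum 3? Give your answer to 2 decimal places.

Σ Nₕx̄ₕ = N·μ, so 1546·x̄_3 = 4788·86.60 − (1622·76.00 + 1620·97.91).
= 414640.8 − 281886.2 = 132754.6.
x̄_3 = 132754.6 / 1546 = 85.8697... → 85.87.

85.87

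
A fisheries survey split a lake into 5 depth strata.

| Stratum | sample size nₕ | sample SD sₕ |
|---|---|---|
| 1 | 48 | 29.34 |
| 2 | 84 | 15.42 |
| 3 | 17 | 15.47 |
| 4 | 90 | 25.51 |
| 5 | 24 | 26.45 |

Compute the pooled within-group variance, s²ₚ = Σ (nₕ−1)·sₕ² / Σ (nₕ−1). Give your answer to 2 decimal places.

1: (48−1)·29.34² = 47·860.8356 = 40459.2732
2: (84−1)·15.42² = 83·237.7764 = 19735.4412
3: (17−1)·15.47² = 16·239.3209 = 3829.1344
4: (90−1)·25.51² = 89·650.7601 = 57917.6489
5: (24−1)·26.45² = 23·699.6025 = 16090.8575
Numerator = 138032.3552; denominator = Σ(nₕ−1) = 258.
s²ₚ = 138032.3552/258 = 535.0091... → 535.01.

535.01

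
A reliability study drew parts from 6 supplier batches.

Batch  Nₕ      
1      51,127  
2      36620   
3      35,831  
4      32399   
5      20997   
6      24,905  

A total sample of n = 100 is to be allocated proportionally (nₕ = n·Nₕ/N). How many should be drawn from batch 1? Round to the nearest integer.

N = 51127 + 36620 + 35831 + 32399 + 20997 + 24905 = 201879.
n_1 = 100·51127/201879 = 25.326... → 25.

25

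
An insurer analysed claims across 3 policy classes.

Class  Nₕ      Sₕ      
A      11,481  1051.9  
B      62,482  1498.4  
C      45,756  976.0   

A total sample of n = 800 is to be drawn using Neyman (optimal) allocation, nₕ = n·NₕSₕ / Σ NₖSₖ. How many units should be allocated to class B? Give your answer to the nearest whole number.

A: NₕSₕ = 11481·1051.9 = 12076863.9
B: NₕSₕ = 62482·1498.4 = 93623028.8
C: NₕSₕ = 45756·976.0 = 44657856
Σ NₕSₕ = 150357748.7.
n_B = 800·93623028.8/150357748.7 = 498.135... → 498.

498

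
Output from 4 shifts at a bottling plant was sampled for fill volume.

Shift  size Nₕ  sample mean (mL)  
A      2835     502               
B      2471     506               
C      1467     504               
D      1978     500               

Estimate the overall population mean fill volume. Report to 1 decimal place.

503.0

N = 8751; weights Wₕ = Nₕ/N = (0.3240, 0.2824, 0.1676, 0.2260).
x̄_st = Σ Wₕ·x̄ₕ = 0.3240·502 + 0.2824·506 + 0.1676·504 + 0.2260·500 ≈ 503.013...
→ 503.0.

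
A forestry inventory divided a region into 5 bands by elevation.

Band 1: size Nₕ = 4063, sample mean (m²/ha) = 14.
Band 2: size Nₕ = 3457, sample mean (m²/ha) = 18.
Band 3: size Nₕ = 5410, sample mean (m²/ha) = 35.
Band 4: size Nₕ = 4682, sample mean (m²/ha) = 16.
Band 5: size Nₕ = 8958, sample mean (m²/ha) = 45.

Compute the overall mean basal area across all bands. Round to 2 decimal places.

N = 4063 + 3457 + 5410 + 4682 + 8958 = 26570.
Weight each subgroup mean by Nₕ/N and sum.
Σ Nₕx̄ₕ = 4063·14 + 3457·18 + 5410·35 + 4682·16 + 8958·45 = 56882 + 62226 + 189350 + 74912 + 403110 = 786480.
Divide by N: 786480 / 26570 = 29.6003... → 29.60.

29.60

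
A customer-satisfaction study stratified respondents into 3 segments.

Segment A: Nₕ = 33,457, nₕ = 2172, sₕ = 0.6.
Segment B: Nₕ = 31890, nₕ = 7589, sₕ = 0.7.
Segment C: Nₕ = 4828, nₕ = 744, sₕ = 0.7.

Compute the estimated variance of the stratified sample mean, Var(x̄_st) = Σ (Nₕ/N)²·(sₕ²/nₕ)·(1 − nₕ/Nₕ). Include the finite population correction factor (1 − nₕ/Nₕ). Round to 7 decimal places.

N = 70175; Wₕ = Nₕ/N.
segment A: (33457/70175)²·0.6²/2172·(1 − 2172/33457) = 0.0000352291
segment B: (31890/70175)²·0.7²/7589·(1 − 7589/31890) = 0.0000101607
segment C: (4828/70175)²·0.7²/744·(1 − 744/4828) = 0.0000026370
Sum = 0.0000480268 → 0.0000480.

0.0000480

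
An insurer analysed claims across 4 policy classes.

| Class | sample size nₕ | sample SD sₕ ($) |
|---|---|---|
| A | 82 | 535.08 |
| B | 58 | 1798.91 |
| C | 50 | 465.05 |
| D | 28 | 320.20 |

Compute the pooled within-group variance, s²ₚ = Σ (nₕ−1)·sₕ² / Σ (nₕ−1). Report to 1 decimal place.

1032771.6

Degrees of freedom: 81 + 57 + 49 + 27 = 214.
Σ(nₕ−1)sₕ² = 81·286310.6064 + 57·3236077.1881 + 49·216271.5025 + 27·102528.04 = 221013119.5426.
s²ₚ = 221013119.5426 / 214 = 1032771.587... → 1032771.6.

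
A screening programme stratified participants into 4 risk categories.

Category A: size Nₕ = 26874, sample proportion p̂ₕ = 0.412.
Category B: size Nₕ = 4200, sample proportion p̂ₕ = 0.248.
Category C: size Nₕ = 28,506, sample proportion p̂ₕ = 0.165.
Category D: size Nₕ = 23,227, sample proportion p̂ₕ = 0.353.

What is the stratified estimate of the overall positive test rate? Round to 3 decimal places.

0.302

N = 26874 + 4200 + 28506 + 23227 = 82807.
Overall proportion = Σ (Nₕ/N)·p̂ₕ.
Σ Nₕp̂ₕ = 11072.088 + 1041.6 + 4703.49 + 8199.131 = 25016.309.
25016.309 / 82807 = 0.30210... → 0.302.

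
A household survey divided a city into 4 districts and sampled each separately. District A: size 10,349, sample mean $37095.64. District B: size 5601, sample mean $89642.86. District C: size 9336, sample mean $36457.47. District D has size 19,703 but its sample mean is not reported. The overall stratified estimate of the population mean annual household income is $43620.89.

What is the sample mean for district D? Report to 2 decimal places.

37359.84

N = 10349 + 5601 + 9336 + 19703 = 44989.
Overall total = μ·N = 43620.89·44989 = 1962460220.21.
Subtract the known strata: 10349·37095.64 + 5601·89642.86 + 9336·36457.47 = 1226359377.14.
Remaining total for district D: 1962460220.21 − 1226359377.14 = 736100843.07.
Divide by its size: 736100843.07 / 19703 = 37359.8357... → 37359.84.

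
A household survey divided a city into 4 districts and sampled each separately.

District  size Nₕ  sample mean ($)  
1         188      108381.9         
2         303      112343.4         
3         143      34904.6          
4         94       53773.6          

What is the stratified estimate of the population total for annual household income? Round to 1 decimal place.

64461923.6

1: 188·108381.9 = 20375797.2
2: 303·112343.4 = 34040050.2
3: 143·34904.6 = 4991357.8
4: 94·53773.6 = 5054718.4
τ̂ = Σ Nₕx̄ₕ = 64461923.6.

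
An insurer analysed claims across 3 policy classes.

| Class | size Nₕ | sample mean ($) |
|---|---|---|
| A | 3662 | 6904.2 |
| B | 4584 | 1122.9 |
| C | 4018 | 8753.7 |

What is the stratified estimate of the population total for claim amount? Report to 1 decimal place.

Estimate total by summing Nₕ·x̄ₕ over strata.
3662·6904.2 + 4584·1122.9 + 4018·8753.7 = 25283180.4 + 5147373.6 + 35172366.6 = 65602920.6.

65602920.6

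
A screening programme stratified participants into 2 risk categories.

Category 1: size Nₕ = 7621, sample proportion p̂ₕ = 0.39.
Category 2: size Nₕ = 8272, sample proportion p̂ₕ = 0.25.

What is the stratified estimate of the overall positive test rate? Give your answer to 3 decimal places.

0.317

Wₕ = Nₕ/N with N = 15893: 0.4795, 0.5205.
p̂_st = 0.4795·0.39 + 0.5205·0.25 ≈ 0.31713... → 0.317.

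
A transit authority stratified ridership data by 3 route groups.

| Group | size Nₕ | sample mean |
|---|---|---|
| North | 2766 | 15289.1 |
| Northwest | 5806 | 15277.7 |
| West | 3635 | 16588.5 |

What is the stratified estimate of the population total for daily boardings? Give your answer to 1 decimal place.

Population total = Σ Nₕ·x̄ₕ (each stratum's size times its mean).
2766·15289.1 + 5806·15277.7 + 3635·16588.5 = 42289650.6 + 88702326.2 + 60299197.5 = 191291174.3.

191291174.3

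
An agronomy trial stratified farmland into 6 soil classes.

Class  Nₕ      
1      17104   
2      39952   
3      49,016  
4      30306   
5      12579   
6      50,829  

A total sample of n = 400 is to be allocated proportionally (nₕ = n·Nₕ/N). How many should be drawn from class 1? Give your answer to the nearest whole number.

34

Share of class 1 = 17104/199786 = 0.08561.
Allocate 400 × 0.08561 = 34.245... → 34.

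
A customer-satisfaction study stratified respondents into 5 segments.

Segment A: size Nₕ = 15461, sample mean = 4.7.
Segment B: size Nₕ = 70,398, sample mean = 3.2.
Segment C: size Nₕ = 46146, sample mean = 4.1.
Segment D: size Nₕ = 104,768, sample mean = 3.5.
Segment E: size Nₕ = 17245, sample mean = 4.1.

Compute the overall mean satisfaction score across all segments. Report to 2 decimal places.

x̄_st = (Σ Nₕx̄ₕ) / (Σ Nₕ) = (15461·4.7 + 70398·3.2 + 46146·4.1 + 104768·3.5 + 17245·4.1) / 254018
= 924531.4 / 254018 = 3.6396... → 3.64.

3.64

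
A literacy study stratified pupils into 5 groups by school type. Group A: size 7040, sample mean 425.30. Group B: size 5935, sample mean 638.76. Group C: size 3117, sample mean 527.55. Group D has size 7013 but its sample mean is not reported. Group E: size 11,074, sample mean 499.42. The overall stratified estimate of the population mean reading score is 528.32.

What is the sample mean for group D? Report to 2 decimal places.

Σ Nₕx̄ₕ = N·μ, so 7013·x̄_D = 34179·528.32 − (7040·425.30 + 5935·638.76 + 3117·527.55 + 11074·499.42).
= 18057449.28 − 13960103.03 = 4097346.25.
x̄_D = 4097346.25 / 7013 = 584.2501... → 584.25.

584.25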